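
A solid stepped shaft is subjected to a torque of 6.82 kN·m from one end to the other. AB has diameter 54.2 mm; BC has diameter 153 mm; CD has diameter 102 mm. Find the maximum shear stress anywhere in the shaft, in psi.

31600 psi

Under the same torque, τ_max = 16T/(πd³) is largest where d is smallest — segment AB (d = 54.2 mm).
τ_max = 16·6820/(π·(0.0542)³) = 2.182×10^8 Pa.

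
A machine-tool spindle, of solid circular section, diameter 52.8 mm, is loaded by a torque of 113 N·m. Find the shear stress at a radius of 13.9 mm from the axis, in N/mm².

J = πd⁴/32 = π(0.0528)⁴/32 = 7.630×10^-7 m⁴.
Shear stress varies linearly with radius: τ = T·r/J = 113.0 × 0.0139 / 7.630×10^-7 = 2.059×10^6 Pa.

2.06 N/mm²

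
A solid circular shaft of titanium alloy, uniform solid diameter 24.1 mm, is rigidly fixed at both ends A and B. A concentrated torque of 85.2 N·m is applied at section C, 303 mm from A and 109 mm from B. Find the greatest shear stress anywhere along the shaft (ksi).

3.31 ksi

With uniform GJ and both ends fixed, compatibility θ_AC = θ_CB gives T_A·a = T_B·b, together with T_A + T_B = T₀.
T_A = T₀·b/(a+b) = 85.20·109/412.0 = 22.54 N·m; T_B = 62.66 N·m.
τ in each portion: τ_AC = 8.20×10^6 Pa, τ_CB = 2.28×10^7 Pa; maximum is in CB.
τ_max = T_CB·r/J = 62.66·0.0120/3.31×10^-8 = 2.280×10^7 Pa.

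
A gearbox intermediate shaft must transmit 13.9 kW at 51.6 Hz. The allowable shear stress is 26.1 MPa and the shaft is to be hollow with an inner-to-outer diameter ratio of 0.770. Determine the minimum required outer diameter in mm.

ω = 2π·51.6 = 324.2 rad/s, so T = P/ω = 13.9×10³ / 324.2 = 42.87 N·m.
For a hollow shaft with d_i/d_o = 0.770: τ_max = 16T/(π d_o³ (1−k⁴)), so d_o = [16T/(π τ_allow (1−k⁴))]^(1/3) = [16·42.87/(π·2.61×10^7·0.6485)]^(1/3) = 0.02345 m.

23.5 mm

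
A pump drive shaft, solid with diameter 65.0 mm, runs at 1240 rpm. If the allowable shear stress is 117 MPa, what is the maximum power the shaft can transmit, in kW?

J = πd⁴/32 = π(0.0650)⁴/32 = 1.752×10^-6 m⁴.
T_max = τ_allow·J/r = 1.17×10^8 × 1.752×10^-6 / 0.0325 = 6309 N·m.
ω = 2π·1240/60 = 129.9 rad/s, so P_max = T_max·ω = 8.192×10^5 W.

819 kW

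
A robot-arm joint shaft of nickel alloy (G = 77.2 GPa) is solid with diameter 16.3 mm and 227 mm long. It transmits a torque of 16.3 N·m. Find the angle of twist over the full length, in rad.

0.00692 rad

J = πd⁴/32 = π(0.0163)⁴/32 = 6.930×10^-9 m⁴.
θ = T·L/(G·J) = 16.30 × 0.227 / (77.2×10⁹ × 6.930×10^-9) = 6.916×10^-3 rad.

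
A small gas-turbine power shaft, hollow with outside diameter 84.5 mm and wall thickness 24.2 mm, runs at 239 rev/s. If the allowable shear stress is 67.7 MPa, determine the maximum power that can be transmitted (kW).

J = π(d_o⁴ − d_i⁴)/32 = π(0.0845⁴ − 0.0361⁴)/32 = 4.839×10^-6 m⁴.
T_max = τ_allow·J/r = 6.77×10^7 × 4.839×10^-6 / 0.0423 = 7753 N·m.
ω = 2π·239 = 1502 rad/s, so P_max = T_max·ω = 1.164×10^7 W.

11600 kW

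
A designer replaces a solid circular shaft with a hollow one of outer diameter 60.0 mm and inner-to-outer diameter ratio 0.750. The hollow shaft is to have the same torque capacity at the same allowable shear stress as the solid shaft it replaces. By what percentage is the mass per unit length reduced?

Equal τ_max and T ⇒ the solid shaft needs d_s³ = d_o³(1−k⁴), so d_s = 60.0·(1−0.750⁴)^(1/3) = 52.85 mm.
Area ratio A_h/A_s = d_o²(1−k²)/d_s² = (1−k²)/(1−k⁴)^(2/3) = 0.5638.
Mass saving = 1 − 0.5638 = 43.6 %.

43.6 %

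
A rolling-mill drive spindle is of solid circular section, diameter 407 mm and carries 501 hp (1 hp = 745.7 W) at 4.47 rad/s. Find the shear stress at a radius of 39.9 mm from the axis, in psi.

ω = 4.47 rad/s, so T = P/ω = 501×745.7 / 4.470 = 83580 N·m.
J = πd⁴/32 = π(0.407)⁴/32 = 2.694×10^-3 m⁴.
Shear stress varies linearly with radius: τ = T·r/J = 83580 × 0.0399 / 2.694×10^-3 = 1.238×10^6 Pa.

180 psi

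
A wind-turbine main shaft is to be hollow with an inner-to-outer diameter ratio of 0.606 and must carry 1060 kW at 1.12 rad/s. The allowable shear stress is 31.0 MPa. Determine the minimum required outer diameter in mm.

ω = 1.12 rad/s, so T = P/ω = 1060×10³ / 1.120 = 946400 N·m.
For a hollow shaft with d_i/d_o = 0.606: τ_max = 16T/(π d_o³ (1−k⁴)), so d_o = [16T/(π τ_allow (1−k⁴))]^(1/3) = [16·946400/(π·3.10×10^7·0.8651)]^(1/3) = 0.5643 m.

564 mm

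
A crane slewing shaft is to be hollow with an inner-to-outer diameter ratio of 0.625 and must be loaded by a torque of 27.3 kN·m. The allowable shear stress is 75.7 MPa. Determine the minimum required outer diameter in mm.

For a hollow shaft with d_i/d_o = 0.625: τ_max = 16T/(π d_o³ (1−k⁴)), so d_o = [16T/(π τ_allow (1−k⁴))]^(1/3) = [16·27300/(π·7.57×10^7·0.8474)]^(1/3) = 0.1294 m.

129 mm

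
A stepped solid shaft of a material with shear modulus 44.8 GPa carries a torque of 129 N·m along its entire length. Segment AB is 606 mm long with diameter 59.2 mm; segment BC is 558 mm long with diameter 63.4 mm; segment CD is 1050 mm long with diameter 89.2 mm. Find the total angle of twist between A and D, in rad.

J_AB = π(0.0592)⁴/32 = 1.21×10^-6 m⁴; J_BC = π(0.0634)⁴/32 = 1.59×10^-6 m⁴; J_CD = π(0.0892)⁴/32 = 6.22×10^-6 m⁴.
θ = (T/G)·Σ L_i/J_i = (129.0/44.8×10⁹)·(0.606/1.21×10^-6 + 0.558/1.59×10^-6 + 1.05/6.22×10^-6) = 2.947×10^-3 rad.

0.00295 rad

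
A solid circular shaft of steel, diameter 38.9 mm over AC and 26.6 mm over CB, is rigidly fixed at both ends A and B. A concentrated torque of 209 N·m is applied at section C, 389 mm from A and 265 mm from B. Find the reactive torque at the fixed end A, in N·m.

Compatibility: T_A·a/J_AC = T_B·b/J_CB with T_A + T_B = T₀.
J_AC = 2.25×10^-7 m⁴, J_CB = 4.92×10^-8 m⁴, so T_A = T₀·(J_AC/a)/((J_AC/a)+(J_CB/b)) = 158.2 N·m, T_B = 50.78 N·m.

158 N·m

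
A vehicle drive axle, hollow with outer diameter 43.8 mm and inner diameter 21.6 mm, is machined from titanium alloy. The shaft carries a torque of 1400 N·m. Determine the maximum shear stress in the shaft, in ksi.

J = π(d_o⁴ − d_i⁴)/32 = π(0.0438⁴ − 0.0216⁴)/32 = 3.400×10^-7 m⁴.
τ_max = T·r/J = 1400 × 0.0219 / 3.400×10^-7 = 9.019×10^7 Pa.

13.1 ksi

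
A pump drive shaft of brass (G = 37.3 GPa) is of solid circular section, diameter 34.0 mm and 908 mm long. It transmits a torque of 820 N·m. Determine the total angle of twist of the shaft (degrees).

8.72°

J = πd⁴/32 = π(0.0340)⁴/32 = 1.312×10^-7 m⁴.
θ = T·L/(G·J) = 820.0 × 0.908 / (37.3×10⁹ × 1.312×10^-7) = 0.1522 rad.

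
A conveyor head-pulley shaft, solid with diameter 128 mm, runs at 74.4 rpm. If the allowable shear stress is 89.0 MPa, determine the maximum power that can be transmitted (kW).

286 kW

J = πd⁴/32 = π(0.128)⁴/32 = 2.635×10^-5 m⁴.
T_max = τ_allow·J/r = 8.90×10^7 × 2.635×10^-5 / 0.0640 = 36650 N·m.
ω = 2π·74.4/60 = 7.791 rad/s, so P_max = T_max·ω = 2.855×10^5 W.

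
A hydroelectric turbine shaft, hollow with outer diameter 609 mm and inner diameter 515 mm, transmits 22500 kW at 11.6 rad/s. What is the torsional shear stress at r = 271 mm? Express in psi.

ω = 11.6 rad/s, so T = P/ω = 22500×10³ / 11.60 = 1.940e6 N·m.
J = π(d_o⁴ − d_i⁴)/32 = π(0.609⁴ − 0.515⁴)/32 = 6.598×10^-3 m⁴.
Shear stress varies linearly with radius: τ = T·r/J = 1.940e6 × 0.271 / 6.598×10^-3 = 7.967×10^7 Pa.

11600 psi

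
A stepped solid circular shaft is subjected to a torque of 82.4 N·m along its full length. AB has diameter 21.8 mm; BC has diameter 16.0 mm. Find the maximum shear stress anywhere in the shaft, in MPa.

Under the same torque, τ_max = 16T/(πd³) is largest where d is smallest — segment BC (d = 16.0 mm).
τ_max = 16·82.40/(π·(0.0160)³) = 1.025×10^8 Pa.

102 MPa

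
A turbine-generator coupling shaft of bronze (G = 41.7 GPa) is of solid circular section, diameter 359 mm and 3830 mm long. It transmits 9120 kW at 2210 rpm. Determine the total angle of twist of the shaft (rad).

0.00222 rad

ω = 2π·2210/60 = 231.4 rad/s, so T = P/ω = 9120×10³ / 231.4 = 39410 N·m.
J = πd⁴/32 = π(0.359)⁴/32 = 1.631×10^-3 m⁴.
θ = T·L/(G·J) = 39410 × 3.83 / (41.7×10⁹ × 1.631×10^-3) = 2.220×10^-3 rad.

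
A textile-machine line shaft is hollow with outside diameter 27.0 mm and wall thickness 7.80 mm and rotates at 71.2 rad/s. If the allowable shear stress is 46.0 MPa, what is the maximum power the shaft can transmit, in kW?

12.3 kW

J = π(d_o⁴ − d_i⁴)/32 = π(0.0270⁴ − 0.0114⁴)/32 = 5.052×10^-8 m⁴.
T_max = τ_allow·J/r = 4.60×10^7 × 5.052×10^-8 / 0.0135 = 172.1 N·m.
ω = 71.2 rad/s, so P_max = T_max·ω = 1.226×10^4 W.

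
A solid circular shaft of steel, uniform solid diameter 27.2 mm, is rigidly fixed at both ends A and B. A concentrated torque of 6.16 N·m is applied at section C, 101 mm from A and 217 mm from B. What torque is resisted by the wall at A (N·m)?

With uniform GJ and both ends fixed, compatibility θ_AC = θ_CB gives T_A·a = T_B·b, together with T_A + T_B = T₀.
T_A = T₀·b/(a+b) = 6.160·217/318.0 = 4.204 N·m; T_B = 1.956 N·m.

4.20 N·m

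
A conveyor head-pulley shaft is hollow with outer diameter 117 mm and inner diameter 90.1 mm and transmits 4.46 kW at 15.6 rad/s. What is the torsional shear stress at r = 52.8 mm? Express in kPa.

ω = 15.6 rad/s, so T = P/ω = 4.46×10³ / 15.60 = 285.9 N·m.
J = π(d_o⁴ − d_i⁴)/32 = π(0.117⁴ − 0.0901⁴)/32 = 1.193×10^-5 m⁴.
Shear stress varies linearly with radius: τ = T·r/J = 285.9 × 0.0528 / 1.193×10^-5 = 1.266×10^6 Pa.

1270 kPa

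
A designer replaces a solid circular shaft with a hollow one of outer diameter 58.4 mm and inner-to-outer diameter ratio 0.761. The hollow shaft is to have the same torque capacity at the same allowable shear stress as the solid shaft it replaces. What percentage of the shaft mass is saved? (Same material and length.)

44.7 %

Equal τ_max and T ⇒ the solid shaft needs d_s³ = d_o³(1−k⁴), so d_s = 58.4·(1−0.761⁴)^(1/3) = 50.96 mm.
Area ratio A_h/A_s = d_o²(1−k²)/d_s² = (1−k²)/(1−k⁴)^(2/3) = 0.5526.
Mass saving = 1 − 0.5526 = 44.7 %.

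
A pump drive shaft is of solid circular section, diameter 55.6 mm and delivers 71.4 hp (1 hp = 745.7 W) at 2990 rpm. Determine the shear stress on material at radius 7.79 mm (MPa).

ω = 2π·2990/60 = 313.1 rad/s, so T = P/ω = 71.4×745.7 / 313.1 = 170.0 N·m.
J = πd⁴/32 = π(0.0556)⁴/32 = 9.382×10^-7 m⁴.
Shear stress varies linearly with radius: τ = T·r/J = 170.0 × 0.00779 / 9.382×10^-7 = 1.412×10^6 Pa.

1.41 MPa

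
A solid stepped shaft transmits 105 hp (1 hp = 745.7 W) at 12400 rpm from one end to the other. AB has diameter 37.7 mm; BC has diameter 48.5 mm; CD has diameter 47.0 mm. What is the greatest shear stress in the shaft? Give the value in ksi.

0.831 ksi

ω = 2π·12400/60 = 1299 rad/s, so T = P/ω = 105×745.7 / 1299 = 60.30 N·m.
Under the same torque, τ_max = 16T/(πd³) is largest where d is smallest — segment AB (d = 37.7 mm).
τ_max = 16·60.30/(π·(0.0377)³) = 5.731×10^6 Pa.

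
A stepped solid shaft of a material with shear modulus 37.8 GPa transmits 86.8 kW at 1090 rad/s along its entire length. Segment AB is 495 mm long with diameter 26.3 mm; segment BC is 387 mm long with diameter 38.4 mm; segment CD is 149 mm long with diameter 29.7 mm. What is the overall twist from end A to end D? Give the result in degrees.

ω = 1090 rad/s, so T = P/ω = 86.8×10³ / 1090 = 79.63 N·m.
J_AB = π(0.0263)⁴/32 = 4.70×10^-8 m⁴; J_BC = π(0.0384)⁴/32 = 2.13×10^-7 m⁴; J_CD = π(0.0297)⁴/32 = 7.64×10^-8 m⁴.
θ = (T/G)·Σ L_i/J_i = (79.63/37.8×10⁹)·(0.495/4.70×10^-8 + 0.387/2.13×10^-7 + 0.149/7.64×10^-8) = 0.03013 rad.

1.73°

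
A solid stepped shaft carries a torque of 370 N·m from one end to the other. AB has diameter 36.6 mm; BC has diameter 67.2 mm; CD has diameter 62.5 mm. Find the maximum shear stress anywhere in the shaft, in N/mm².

38.4 N/mm²

Under the same torque, τ_max = 16T/(πd³) is largest where d is smallest — segment AB (d = 36.6 mm).
τ_max = 16·370.0/(π·(0.0366)³) = 3.844×10^7 Pa.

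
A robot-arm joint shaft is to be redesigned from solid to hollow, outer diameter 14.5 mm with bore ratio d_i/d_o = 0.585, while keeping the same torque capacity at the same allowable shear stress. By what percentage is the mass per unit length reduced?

Equal τ_max and T ⇒ the solid shaft needs d_s³ = d_o³(1−k⁴), so d_s = 14.5·(1−0.585⁴)^(1/3) = 13.91 mm.
Area ratio A_h/A_s = d_o²(1−k²)/d_s² = (1−k²)/(1−k⁴)^(2/3) = 0.7147.
Mass saving = 1 − 0.7147 = 28.5 %.

28.5 %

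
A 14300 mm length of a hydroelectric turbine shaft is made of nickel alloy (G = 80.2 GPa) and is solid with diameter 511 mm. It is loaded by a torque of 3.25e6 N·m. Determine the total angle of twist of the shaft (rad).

0.0866 rad

J = πd⁴/32 = π(0.511)⁴/32 = 6.694×10^-3 m⁴.
θ = T·L/(G·J) = 3.250e6 × 14.3 / (80.2×10⁹ × 6.694×10^-3) = 0.08657 rad.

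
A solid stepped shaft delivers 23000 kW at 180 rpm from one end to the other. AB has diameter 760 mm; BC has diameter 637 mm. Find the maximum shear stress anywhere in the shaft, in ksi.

ω = 2π·180/60 = 18.85 rad/s, so T = P/ω = 23000×10³ / 18.85 = 1.220e6 N·m.
Under the same torque, τ_max = 16T/(πd³) is largest where d is smallest — segment BC (d = 637 mm).
τ_max = 16·1.220e6/(π·(0.637)³) = 2.404×10^7 Pa.

3.49 ksi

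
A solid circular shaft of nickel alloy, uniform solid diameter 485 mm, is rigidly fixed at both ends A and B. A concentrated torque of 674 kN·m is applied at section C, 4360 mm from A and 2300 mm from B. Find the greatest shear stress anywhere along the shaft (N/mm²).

19.7 N/mm²

With uniform GJ and both ends fixed, compatibility θ_AC = θ_CB gives T_A·a = T_B·b, together with T_A + T_B = T₀.
T_A = T₀·b/(a+b) = 674000·2300/6660 = 232800 N·m; T_B = 441200 N·m.
τ in each portion: τ_AC = 1.04×10^7 Pa, τ_CB = 1.97×10^7 Pa; maximum is in CB.
τ_max = T_CB·r/J = 441200·0.242/5.43×10^-3 = 1.970×10^7 Pa.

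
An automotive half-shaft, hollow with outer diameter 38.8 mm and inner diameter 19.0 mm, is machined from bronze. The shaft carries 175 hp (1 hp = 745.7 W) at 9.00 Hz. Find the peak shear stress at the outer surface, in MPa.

213 MPa

ω = 2π·9.00 = 56.55 rad/s, so T = P/ω = 175×745.7 / 56.55 = 2308 N·m.
J = π(d_o⁴ − d_i⁴)/32 = π(0.0388⁴ − 0.0190⁴)/32 = 2.097×10^-7 m⁴.
τ_max = T·r/J = 2308 × 0.0194 / 2.097×10^-7 = 2.135×10^8 Pa.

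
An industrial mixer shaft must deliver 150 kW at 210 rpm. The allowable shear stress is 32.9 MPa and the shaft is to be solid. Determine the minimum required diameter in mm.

ω = 2π·210/60 = 21.99 rad/s, so T = P/ω = 150×10³ / 21.99 = 6821 N·m.
For a solid shaft τ_max = 16T/(πd³), so d = (16T/(π τ_allow))^(1/3) = (16·6821/(π·3.29×10^7))^(1/3) = 0.1018 m.

102 mm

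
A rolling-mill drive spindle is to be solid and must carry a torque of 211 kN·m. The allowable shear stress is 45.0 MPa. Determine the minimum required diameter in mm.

288 mm

For a solid shaft τ_max = 16T/(πd³), so d = (16T/(π τ_allow))^(1/3) = (16·211000/(π·4.50×10^7))^(1/3) = 0.2880 m.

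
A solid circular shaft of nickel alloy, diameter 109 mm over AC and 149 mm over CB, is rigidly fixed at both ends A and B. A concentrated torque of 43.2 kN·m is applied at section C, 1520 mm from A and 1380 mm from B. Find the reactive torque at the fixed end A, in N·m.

Compatibility: T_A·a/J_AC = T_B·b/J_CB with T_A + T_B = T₀.
J_AC = 1.39×10^-5 m⁴, J_CB = 4.84×10^-5 m⁴, so T_A = T₀·(J_AC/a)/((J_AC/a)+(J_CB/b)) = 8915 N·m, T_B = 34290 N·m.

8910 N·m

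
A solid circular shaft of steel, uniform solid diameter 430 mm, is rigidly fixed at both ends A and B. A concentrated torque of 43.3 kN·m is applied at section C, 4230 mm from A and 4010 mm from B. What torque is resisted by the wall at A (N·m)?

With uniform GJ and both ends fixed, compatibility θ_AC = θ_CB gives T_A·a = T_B·b, together with T_A + T_B = T₀.
T_A = T₀·b/(a+b) = 43300·4010/8240 = 21070 N·m; T_B = 22230 N·m.

21100 N·m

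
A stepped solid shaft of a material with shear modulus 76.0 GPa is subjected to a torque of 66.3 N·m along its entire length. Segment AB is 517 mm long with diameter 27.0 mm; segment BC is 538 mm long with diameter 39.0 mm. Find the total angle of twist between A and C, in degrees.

0.614°

J_AB = π(0.0270)⁴/32 = 5.22×10^-8 m⁴; J_BC = π(0.0390)⁴/32 = 2.27×10^-7 m⁴.
θ = (T/G)·Σ L_i/J_i = (66.30/76.0×10⁹)·(0.517/5.22×10^-8 + 0.538/2.27×10^-7) = 0.01071 rad.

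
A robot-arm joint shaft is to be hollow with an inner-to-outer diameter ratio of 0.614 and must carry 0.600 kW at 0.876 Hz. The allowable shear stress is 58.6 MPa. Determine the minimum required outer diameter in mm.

ω = 2π·0.876 = 5.504 rad/s, so T = P/ω = 0.600×10³ / 5.504 = 109.0 N·m.
For a hollow shaft with d_i/d_o = 0.614: τ_max = 16T/(π d_o³ (1−k⁴)), so d_o = [16T/(π τ_allow (1−k⁴))]^(1/3) = [16·109.0/(π·5.86×10^7·0.8579)]^(1/3) = 0.02227 m.

22.3 mm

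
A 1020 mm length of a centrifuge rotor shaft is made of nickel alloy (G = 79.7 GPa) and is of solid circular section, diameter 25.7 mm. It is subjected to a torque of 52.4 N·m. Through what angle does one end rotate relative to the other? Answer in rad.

J = πd⁴/32 = π(0.0257)⁴/32 = 4.283×10^-8 m⁴.
θ = T·L/(G·J) = 52.40 × 1.02 / (79.7×10⁹ × 4.283×10^-8) = 0.01566 rad.

0.0157 rad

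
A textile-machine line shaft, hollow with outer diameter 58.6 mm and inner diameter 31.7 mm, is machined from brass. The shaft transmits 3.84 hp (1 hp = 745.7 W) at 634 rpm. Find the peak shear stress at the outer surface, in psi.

173 psi

ω = 2π·634/60 = 66.39 rad/s, so T = P/ω = 3.84×745.7 / 66.39 = 43.13 N·m.
J = π(d_o⁴ − d_i⁴)/32 = π(0.0586⁴ − 0.0317⁴)/32 = 1.059×10^-6 m⁴.
τ_max = T·r/J = 43.13 × 0.0293 / 1.059×10^-6 = 1.194×10^6 Pa.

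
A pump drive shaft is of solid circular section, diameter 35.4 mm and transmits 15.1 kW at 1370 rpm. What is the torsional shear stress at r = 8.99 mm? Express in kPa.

6140 kPa

ω = 2π·1370/60 = 143.5 rad/s, so T = P/ω = 15.1×10³ / 143.5 = 105.3 N·m.
J = πd⁴/32 = π(0.0354)⁴/32 = 1.542×10^-7 m⁴.
Shear stress varies linearly with radius: τ = T·r/J = 105.3 × 0.00899 / 1.542×10^-7 = 6.137×10^6 Pa.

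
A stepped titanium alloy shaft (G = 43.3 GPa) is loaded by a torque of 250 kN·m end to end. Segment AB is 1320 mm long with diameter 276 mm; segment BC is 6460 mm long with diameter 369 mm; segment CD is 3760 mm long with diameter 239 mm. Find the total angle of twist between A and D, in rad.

0.102 rad

J_AB = π(0.276)⁴/32 = 5.70×10^-4 m⁴; J_BC = π(0.369)⁴/32 = 1.82×10^-3 m⁴; J_CD = π(0.239)⁴/32 = 3.20×10^-4 m⁴.
θ = (T/G)·Σ L_i/J_i = (250000/43.3×10⁹)·(1.32/5.70×10^-4 + 6.46/1.82×10^-3 + 3.76/3.20×10^-4) = 0.1016 rad.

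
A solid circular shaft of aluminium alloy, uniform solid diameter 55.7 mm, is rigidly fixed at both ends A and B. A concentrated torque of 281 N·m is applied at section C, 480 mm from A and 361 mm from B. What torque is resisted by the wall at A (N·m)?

With uniform GJ and both ends fixed, compatibility θ_AC = θ_CB gives T_A·a = T_B·b, together with T_A + T_B = T₀.
T_A = T₀·b/(a+b) = 281.0·361/841.0 = 120.6 N·m; T_B = 160.4 N·m.

121 N·m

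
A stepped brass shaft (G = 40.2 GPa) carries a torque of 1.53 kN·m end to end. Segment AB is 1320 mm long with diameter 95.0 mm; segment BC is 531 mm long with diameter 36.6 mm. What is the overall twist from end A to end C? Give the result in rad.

J_AB = π(0.0950)⁴/32 = 8.00×10^-6 m⁴; J_BC = π(0.0366)⁴/32 = 1.76×10^-7 m⁴.
θ = (T/G)·Σ L_i/J_i = (1530/40.2×10⁹)·(1.32/8.00×10^-6 + 0.531/1.76×10^-7) = 0.1210 rad.

0.121 rad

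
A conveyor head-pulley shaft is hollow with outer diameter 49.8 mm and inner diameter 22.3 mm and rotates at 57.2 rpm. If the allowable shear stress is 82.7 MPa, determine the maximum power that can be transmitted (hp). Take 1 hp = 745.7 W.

15.5 hp

J = π(d_o⁴ − d_i⁴)/32 = π(0.0498⁴ − 0.0223⁴)/32 = 5.796×10^-7 m⁴.
T_max = τ_allow·J/r = 8.27×10^7 × 5.796×10^-7 / 0.0249 = 1925 N·m.
ω = 2π·57.2/60 = 5.990 rad/s, so P_max = T_max·ω = 1.153×10^4 W.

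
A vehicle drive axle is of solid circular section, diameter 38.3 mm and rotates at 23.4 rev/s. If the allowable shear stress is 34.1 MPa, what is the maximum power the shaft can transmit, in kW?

55.3 kW

J = πd⁴/32 = π(0.0383)⁴/32 = 2.112×10^-7 m⁴.
T_max = τ_allow·J/r = 3.41×10^7 × 2.112×10^-7 / 0.0191 = 376.2 N·m.
ω = 2π·23.4 = 147.0 rad/s, so P_max = T_max·ω = 5.531×10^4 W.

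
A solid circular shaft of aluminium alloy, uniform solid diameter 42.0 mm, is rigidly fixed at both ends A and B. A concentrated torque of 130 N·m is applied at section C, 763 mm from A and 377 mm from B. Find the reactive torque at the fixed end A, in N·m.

43.0 N·m

With uniform GJ and both ends fixed, compatibility θ_AC = θ_CB gives T_A·a = T_B·b, together with T_A + T_B = T₀.
T_A = T₀·b/(a+b) = 130.0·377/1140 = 42.99 N·m; T_B = 87.01 N·m.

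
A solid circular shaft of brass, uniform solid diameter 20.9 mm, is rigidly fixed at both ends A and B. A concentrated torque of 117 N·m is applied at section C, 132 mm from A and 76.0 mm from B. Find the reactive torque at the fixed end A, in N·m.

42.7 N·m

With uniform GJ and both ends fixed, compatibility θ_AC = θ_CB gives T_A·a = T_B·b, together with T_A + T_B = T₀.
T_A = T₀·b/(a+b) = 117.0·76.0/208.0 = 42.75 N·m; T_B = 74.25 N·m.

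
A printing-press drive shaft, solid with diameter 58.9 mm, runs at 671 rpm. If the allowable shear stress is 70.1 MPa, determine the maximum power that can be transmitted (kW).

J = πd⁴/32 = π(0.0589)⁴/32 = 1.182×10^-6 m⁴.
T_max = τ_allow·J/r = 7.01×10^7 × 1.182×10^-6 / 0.0295 = 2813 N·m.
ω = 2π·671/60 = 70.27 rad/s, so P_max = T_max·ω = 1.976×10^5 W.

198 kW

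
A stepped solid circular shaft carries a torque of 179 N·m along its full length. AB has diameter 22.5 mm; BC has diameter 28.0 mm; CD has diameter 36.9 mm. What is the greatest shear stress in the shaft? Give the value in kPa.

80000 kPa

Under the same torque, τ_max = 16T/(πd³) is largest where d is smallest — segment AB (d = 22.5 mm).
τ_max = 16·179.0/(π·(0.0225)³) = 8.003×10^7 Pa.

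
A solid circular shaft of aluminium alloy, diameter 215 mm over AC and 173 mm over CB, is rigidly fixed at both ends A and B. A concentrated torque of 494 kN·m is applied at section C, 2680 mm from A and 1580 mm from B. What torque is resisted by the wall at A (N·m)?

Compatibility: T_A·a/J_AC = T_B·b/J_CB with T_A + T_B = T₀.
J_AC = 2.10×10^-4 m⁴, J_CB = 8.79×10^-5 m⁴, so T_A = T₀·(J_AC/a)/((J_AC/a)+(J_CB/b)) = 288700 N·m, T_B = 205300 N·m.

289000 N·m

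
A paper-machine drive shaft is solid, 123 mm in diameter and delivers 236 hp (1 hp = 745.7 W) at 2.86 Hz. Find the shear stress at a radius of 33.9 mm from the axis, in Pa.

1.48e7 Pa

ω = 2π·2.86 = 17.97 rad/s, so T = P/ω = 236×745.7 / 17.97 = 9793 N·m.
J = πd⁴/32 = π(0.123)⁴/32 = 2.247×10^-5 m⁴.
Shear stress varies linearly with radius: τ = T·r/J = 9793 × 0.0339 / 2.247×10^-5 = 1.477×10^7 Pa.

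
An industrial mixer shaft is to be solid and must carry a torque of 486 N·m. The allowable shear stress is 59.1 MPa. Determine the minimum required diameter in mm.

For a solid shaft τ_max = 16T/(πd³), so d = (16T/(π τ_allow))^(1/3) = (16·486.0/(π·5.91×10^7))^(1/3) = 0.03473 m.

34.7 mm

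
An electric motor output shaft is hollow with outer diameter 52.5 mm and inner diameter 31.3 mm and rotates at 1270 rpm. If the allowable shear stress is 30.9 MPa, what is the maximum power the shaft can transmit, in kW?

102 kW

J = π(d_o⁴ − d_i⁴)/32 = π(0.0525⁴ − 0.0313⁴)/32 = 6.516×10^-7 m⁴.
T_max = τ_allow·J/r = 3.09×10^7 × 6.516×10^-7 / 0.0262 = 767.0 N·m.
ω = 2π·1270/60 = 133.0 rad/s, so P_max = T_max·ω = 1.020×10^5 W.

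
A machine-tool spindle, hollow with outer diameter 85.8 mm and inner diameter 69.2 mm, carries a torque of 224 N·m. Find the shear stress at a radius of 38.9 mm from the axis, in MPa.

2.84 MPa

J = π(d_o⁴ − d_i⁴)/32 = π(0.0858⁴ − 0.0692⁴)/32 = 3.069×10^-6 m⁴.
Shear stress varies linearly with radius: τ = T·r/J = 224.0 × 0.0389 / 3.069×10^-6 = 2.839×10^6 Pa.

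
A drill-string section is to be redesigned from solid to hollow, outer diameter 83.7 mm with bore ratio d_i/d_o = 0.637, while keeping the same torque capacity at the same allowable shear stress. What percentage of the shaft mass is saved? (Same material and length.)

Equal τ_max and T ⇒ the solid shaft needs d_s³ = d_o³(1−k⁴), so d_s = 83.7·(1−0.637⁴)^(1/3) = 78.83 mm.
Area ratio A_h/A_s = d_o²(1−k²)/d_s² = (1−k²)/(1−k⁴)^(2/3) = 0.6700.
Mass saving = 1 − 0.6700 = 33.0 %.

33.0 %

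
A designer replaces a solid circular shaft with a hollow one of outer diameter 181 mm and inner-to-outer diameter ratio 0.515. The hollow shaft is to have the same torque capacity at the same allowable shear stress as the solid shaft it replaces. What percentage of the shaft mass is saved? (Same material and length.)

22.9 %

Equal τ_max and T ⇒ the solid shaft needs d_s³ = d_o³(1−k⁴), so d_s = 181·(1−0.515⁴)^(1/3) = 176.7 mm.
Area ratio A_h/A_s = d_o²(1−k²)/d_s² = (1−k²)/(1−k⁴)^(2/3) = 0.7714.
Mass saving = 1 − 0.7714 = 22.9 %.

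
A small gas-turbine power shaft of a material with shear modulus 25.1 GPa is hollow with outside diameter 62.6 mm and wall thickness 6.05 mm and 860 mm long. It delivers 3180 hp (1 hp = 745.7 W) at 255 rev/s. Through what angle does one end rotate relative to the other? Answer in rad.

ω = 2π·255 = 1602 rad/s, so T = P/ω = 3180×745.7 / 1602 = 1480 N·m.
J = π(d_o⁴ − d_i⁴)/32 = π(0.0626⁴ − 0.0505⁴)/32 = 8.691×10^-7 m⁴.
θ = T·L/(G·J) = 1480 × 0.860 / (25.1×10⁹ × 8.691×10^-7) = 0.05835 rad.

0.0583 rad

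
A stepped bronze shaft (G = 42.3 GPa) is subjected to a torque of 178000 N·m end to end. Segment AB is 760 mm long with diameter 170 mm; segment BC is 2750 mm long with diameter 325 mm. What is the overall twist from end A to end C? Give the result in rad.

0.0496 rad

J_AB = π(0.170)⁴/32 = 8.20×10^-5 m⁴; J_BC = π(0.325)⁴/32 = 1.10×10^-3 m⁴.
θ = (T/G)·Σ L_i/J_i = (178000/42.3×10⁹)·(0.760/8.20×10^-5 + 2.75/1.10×10^-3) = 0.04957 rad.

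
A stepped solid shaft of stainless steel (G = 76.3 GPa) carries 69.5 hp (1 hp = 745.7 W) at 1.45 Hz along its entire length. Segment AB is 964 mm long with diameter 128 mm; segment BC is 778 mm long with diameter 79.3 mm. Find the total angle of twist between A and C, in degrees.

1.01°

ω = 2π·1.45 = 9.111 rad/s, so T = P/ω = 69.5×745.7 / 9.111 = 5689 N·m.
J_AB = π(0.128)⁴/32 = 2.64×10^-5 m⁴; J_BC = π(0.0793)⁴/32 = 3.88×10^-6 m⁴.
θ = (T/G)·Σ L_i/J_i = (5689/76.3×10⁹)·(0.964/2.64×10^-5 + 0.778/3.88×10^-6) = 0.01767 rad.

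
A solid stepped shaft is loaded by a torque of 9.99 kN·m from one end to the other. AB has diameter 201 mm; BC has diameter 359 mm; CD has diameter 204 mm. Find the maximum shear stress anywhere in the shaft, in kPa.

6270 kPa

Under the same torque, τ_max = 16T/(πd³) is largest where d is smallest — segment AB (d = 201 mm).
τ_max = 16·9990/(π·(0.201)³) = 6.265×10^6 Pa.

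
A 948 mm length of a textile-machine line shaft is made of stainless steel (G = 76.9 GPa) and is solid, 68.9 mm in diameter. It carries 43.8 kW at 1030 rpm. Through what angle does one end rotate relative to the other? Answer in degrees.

0.130°

ω = 2π·1030/60 = 107.9 rad/s, so T = P/ω = 43.8×10³ / 107.9 = 406.1 N·m.
J = πd⁴/32 = π(0.0689)⁴/32 = 2.212×10^-6 m⁴.
θ = T·L/(G·J) = 406.1 × 0.948 / (76.9×10⁹ × 2.212×10^-6) = 2.263×10^-3 rad.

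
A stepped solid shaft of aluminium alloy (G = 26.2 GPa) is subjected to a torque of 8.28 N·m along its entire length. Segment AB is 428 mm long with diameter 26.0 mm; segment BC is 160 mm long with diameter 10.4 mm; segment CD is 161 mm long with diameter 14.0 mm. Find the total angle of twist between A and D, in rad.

J_AB = π(0.0260)⁴/32 = 4.49×10^-8 m⁴; J_BC = π(0.0104)⁴/32 = 1.15×10^-9 m⁴; J_CD = π(0.0140)⁴/32 = 3.77×10^-9 m⁴.
θ = (T/G)·Σ L_i/J_i = (8.280/26.2×10⁹)·(0.428/4.49×10^-8 + 0.160/1.15×10^-9 + 0.161/3.77×10^-9) = 0.06053 rad.

0.0605 rad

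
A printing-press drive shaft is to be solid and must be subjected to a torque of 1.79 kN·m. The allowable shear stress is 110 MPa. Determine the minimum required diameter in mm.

43.6 mm

For a solid shaft τ_max = 16T/(πd³), so d = (16T/(π τ_allow))^(1/3) = (16·1790/(π·1.10×10^8))^(1/3) = 0.04360 m.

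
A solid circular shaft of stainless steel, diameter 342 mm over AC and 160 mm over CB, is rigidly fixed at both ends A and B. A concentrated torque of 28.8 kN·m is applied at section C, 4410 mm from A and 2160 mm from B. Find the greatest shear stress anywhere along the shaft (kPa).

Compatibility: T_A·a/J_AC = T_B·b/J_CB with T_A + T_B = T₀.
J_AC = 1.34×10^-3 m⁴, J_CB = 6.43×10^-5 m⁴, so T_A = T₀·(J_AC/a)/((J_AC/a)+(J_CB/b)) = 26230 N·m, T_B = 2566 N·m.
τ in each portion: τ_AC = 3.34×10^6 Pa, τ_CB = 3.19×10^6 Pa; maximum is in AC.
τ_max = T_AC·r/J = 26230·0.171/1.34×10^-3 = 3.340×10^6 Pa.

3340 kPa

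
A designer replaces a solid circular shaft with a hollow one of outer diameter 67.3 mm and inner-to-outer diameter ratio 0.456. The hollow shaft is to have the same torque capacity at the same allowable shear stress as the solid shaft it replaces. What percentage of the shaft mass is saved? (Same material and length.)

18.4 %

Equal τ_max and T ⇒ the solid shaft needs d_s³ = d_o³(1−k⁴), so d_s = 67.3·(1−0.456⁴)^(1/3) = 66.32 mm.
Area ratio A_h/A_s = d_o²(1−k²)/d_s² = (1−k²)/(1−k⁴)^(2/3) = 0.8158.
Mass saving = 1 − 0.8158 = 18.4 %.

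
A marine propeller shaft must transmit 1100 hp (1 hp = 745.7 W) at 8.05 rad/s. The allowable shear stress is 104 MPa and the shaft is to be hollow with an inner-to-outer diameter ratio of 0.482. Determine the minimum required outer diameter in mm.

174 mm

ω = 8.05 rad/s, so T = P/ω = 1100×745.7 / 8.050 = 101900 N·m.
For a hollow shaft with d_i/d_o = 0.482: τ_max = 16T/(π d_o³ (1−k⁴)), so d_o = [16T/(π τ_allow (1−k⁴))]^(1/3) = [16·101900/(π·1.04×10^8·0.9460)]^(1/3) = 0.1741 m.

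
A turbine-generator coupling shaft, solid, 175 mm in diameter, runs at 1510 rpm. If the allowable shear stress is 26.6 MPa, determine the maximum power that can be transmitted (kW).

4430 kW

J = πd⁴/32 = π(0.175)⁴/32 = 9.208×10^-5 m⁴.
T_max = τ_allow·J/r = 2.66×10^7 × 9.208×10^-5 / 0.0875 = 27990 N·m.
ω = 2π·1510/60 = 158.1 rad/s, so P_max = T_max·ω = 4.426×10^6 W.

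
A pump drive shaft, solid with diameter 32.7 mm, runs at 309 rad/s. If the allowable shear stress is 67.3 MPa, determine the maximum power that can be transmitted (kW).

J = πd⁴/32 = π(0.0327)⁴/32 = 1.123×10^-7 m⁴.
T_max = τ_allow·J/r = 6.73×10^7 × 1.123×10^-7 / 0.0163 = 462.0 N·m.
ω = 309 rad/s, so P_max = T_max·ω = 1.428×10^5 W.

143 kW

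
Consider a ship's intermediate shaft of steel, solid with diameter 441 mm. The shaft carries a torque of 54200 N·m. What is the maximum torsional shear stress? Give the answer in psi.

J = πd⁴/32 = π(0.441)⁴/32 = 3.713×10^-3 m⁴.
τ_max = T·r/J = 54200 × 0.221 / 3.713×10^-3 = 3.219×10^6 Pa.

467 psi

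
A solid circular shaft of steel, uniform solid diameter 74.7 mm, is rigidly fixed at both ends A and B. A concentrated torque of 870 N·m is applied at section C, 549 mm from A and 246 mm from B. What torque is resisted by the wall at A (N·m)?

269 N·m

With uniform GJ and both ends fixed, compatibility θ_AC = θ_CB gives T_A·a = T_B·b, together with T_A + T_B = T₀.
T_A = T₀·b/(a+b) = 870.0·246/795.0 = 269.2 N·m; T_B = 600.8 N·m.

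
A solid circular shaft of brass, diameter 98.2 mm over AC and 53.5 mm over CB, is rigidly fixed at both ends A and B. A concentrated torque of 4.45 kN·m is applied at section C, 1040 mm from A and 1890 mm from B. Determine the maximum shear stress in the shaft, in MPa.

Compatibility: T_A·a/J_AC = T_B·b/J_CB with T_A + T_B = T₀.
J_AC = 9.13×10^-6 m⁴, J_CB = 8.04×10^-7 m⁴, so T_A = T₀·(J_AC/a)/((J_AC/a)+(J_CB/b)) = 4244 N·m, T_B = 205.8 N·m.
τ in each portion: τ_AC = 2.28×10^7 Pa, τ_CB = 6.84×10^6 Pa; maximum is in AC.
τ_max = T_AC·r/J = 4244·0.0491/9.13×10^-6 = 2.283×10^7 Pa.

22.8 MPa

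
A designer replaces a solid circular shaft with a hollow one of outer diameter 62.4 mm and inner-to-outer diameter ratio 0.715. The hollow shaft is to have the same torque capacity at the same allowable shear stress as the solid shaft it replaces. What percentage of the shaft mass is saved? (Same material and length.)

40.2 %

Equal τ_max and T ⇒ the solid shaft needs d_s³ = d_o³(1−k⁴), so d_s = 62.4·(1−0.715⁴)^(1/3) = 56.41 mm.
Area ratio A_h/A_s = d_o²(1−k²)/d_s² = (1−k²)/(1−k⁴)^(2/3) = 0.5982.
Mass saving = 1 − 0.5982 = 40.2 %.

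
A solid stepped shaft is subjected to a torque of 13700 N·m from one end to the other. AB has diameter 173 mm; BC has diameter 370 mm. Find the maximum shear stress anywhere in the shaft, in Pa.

1.35e7 Pa

Under the same torque, τ_max = 16T/(πd³) is largest where d is smallest — segment AB (d = 173 mm).
τ_max = 16·13700/(π·(0.173)³) = 1.348×10^7 Pa.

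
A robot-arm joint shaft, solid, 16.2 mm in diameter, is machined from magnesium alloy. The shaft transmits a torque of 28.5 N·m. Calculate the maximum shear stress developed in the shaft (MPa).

J = πd⁴/32 = π(0.0162)⁴/32 = 6.762×10^-9 m⁴.
τ_max = T·r/J = 28.50 × 0.00810 / 6.762×10^-9 = 3.414×10^7 Pa.

34.1 MPa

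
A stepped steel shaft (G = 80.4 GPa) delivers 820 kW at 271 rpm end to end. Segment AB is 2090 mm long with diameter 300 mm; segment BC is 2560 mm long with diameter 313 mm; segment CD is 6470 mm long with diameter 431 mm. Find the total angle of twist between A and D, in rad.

ω = 2π·271/60 = 28.38 rad/s, so T = P/ω = 820×10³ / 28.38 = 28890 N·m.
J_AB = π(0.300)⁴/32 = 7.95×10^-4 m⁴; J_BC = π(0.313)⁴/32 = 9.42×10^-4 m⁴; J_CD = π(0.431)⁴/32 = 3.39×10^-3 m⁴.
θ = (T/G)·Σ L_i/J_i = (28890/80.4×10⁹)·(2.09/7.95×10^-4 + 2.56/9.42×10^-4 + 6.47/3.39×10^-3) = 2.607×10^-3 rad.

0.00261 rad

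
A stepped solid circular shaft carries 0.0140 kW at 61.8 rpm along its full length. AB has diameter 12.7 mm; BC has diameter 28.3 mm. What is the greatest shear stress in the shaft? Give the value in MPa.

5.38 MPa

ω = 2π·61.8/60 = 6.472 rad/s, so T = P/ω = 0.0140×10³ / 6.472 = 2.163 N·m.
Under the same torque, τ_max = 16T/(πd³) is largest where d is smallest — segment AB (d = 12.7 mm).
τ_max = 16·2.163/(π·(0.0127)³) = 5.379×10^6 Pa.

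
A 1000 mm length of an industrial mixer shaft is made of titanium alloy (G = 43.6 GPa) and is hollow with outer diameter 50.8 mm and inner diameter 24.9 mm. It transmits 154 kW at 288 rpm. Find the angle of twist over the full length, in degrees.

ω = 2π·288/60 = 30.16 rad/s, so T = P/ω = 154×10³ / 30.16 = 5106 N·m.
J = π(d_o⁴ − d_i⁴)/32 = π(0.0508⁴ − 0.0249⁴)/32 = 6.161×10^-7 m⁴.
θ = T·L/(G·J) = 5106 × 1.00 / (43.6×10⁹ × 6.161×10^-7) = 0.1901 rad.

10.9°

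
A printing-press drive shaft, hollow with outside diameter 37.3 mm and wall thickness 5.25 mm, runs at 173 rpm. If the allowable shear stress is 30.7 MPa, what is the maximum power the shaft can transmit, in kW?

J = π(d_o⁴ − d_i⁴)/32 = π(0.0373⁴ − 0.0268⁴)/32 = 1.394×10^-7 m⁴.
T_max = τ_allow·J/r = 3.07×10^7 × 1.394×10^-7 / 0.0186 = 229.5 N·m.
ω = 2π·173/60 = 18.12 rad/s, so P_max = T_max·ω = 4157 W.

4.16 kW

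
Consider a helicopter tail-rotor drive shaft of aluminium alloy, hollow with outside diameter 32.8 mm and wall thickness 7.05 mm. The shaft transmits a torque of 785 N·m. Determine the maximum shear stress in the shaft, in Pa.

1.27e8 Pa

J = π(d_o⁴ − d_i⁴)/32 = π(0.0328⁴ − 0.0187⁴)/32 = 1.016×10^-7 m⁴.
τ_max = T·r/J = 785.0 × 0.0164 / 1.016×10^-7 = 1.267×10^8 Pa.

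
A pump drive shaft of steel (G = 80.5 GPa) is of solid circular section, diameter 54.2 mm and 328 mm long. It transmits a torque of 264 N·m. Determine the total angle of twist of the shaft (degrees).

J = πd⁴/32 = π(0.0542)⁴/32 = 8.472×10^-7 m⁴.
θ = T·L/(G·J) = 264.0 × 0.328 / (80.5×10⁹ × 8.472×10^-7) = 1.270×10^-3 rad.

0.0727°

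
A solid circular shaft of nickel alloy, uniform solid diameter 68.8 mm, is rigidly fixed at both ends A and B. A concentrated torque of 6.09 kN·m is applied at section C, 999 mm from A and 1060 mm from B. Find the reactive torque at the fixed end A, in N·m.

With uniform GJ and both ends fixed, compatibility θ_AC = θ_CB gives T_A·a = T_B·b, together with T_A + T_B = T₀.
T_A = T₀·b/(a+b) = 6090·1060/2059 = 3135 N·m; T_B = 2955 N·m.

3140 N·m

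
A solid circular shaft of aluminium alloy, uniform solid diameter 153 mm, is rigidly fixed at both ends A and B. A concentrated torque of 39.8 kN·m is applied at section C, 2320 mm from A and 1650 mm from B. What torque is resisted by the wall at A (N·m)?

With uniform GJ and both ends fixed, compatibility θ_AC = θ_CB gives T_A·a = T_B·b, together with T_A + T_B = T₀.
T_A = T₀·b/(a+b) = 39800·1650/3970 = 16540 N·m; T_B = 23260 N·m.

16500 N·m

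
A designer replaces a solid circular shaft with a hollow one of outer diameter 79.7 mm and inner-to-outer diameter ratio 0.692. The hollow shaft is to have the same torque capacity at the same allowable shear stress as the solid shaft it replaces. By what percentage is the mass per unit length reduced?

38.0 %

Equal τ_max and T ⇒ the solid shaft needs d_s³ = d_o³(1−k⁴), so d_s = 79.7·(1−0.692⁴)^(1/3) = 73.07 mm.
Area ratio A_h/A_s = d_o²(1−k²)/d_s² = (1−k²)/(1−k⁴)^(2/3) = 0.6200.
Mass saving = 1 − 0.6200 = 38.0 %.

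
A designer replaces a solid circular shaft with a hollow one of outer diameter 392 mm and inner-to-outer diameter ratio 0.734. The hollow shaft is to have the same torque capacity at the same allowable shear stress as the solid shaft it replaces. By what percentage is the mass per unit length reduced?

42.0 %

Equal τ_max and T ⇒ the solid shaft needs d_s³ = d_o³(1−k⁴), so d_s = 392·(1−0.734⁴)^(1/3) = 349.7 mm.
Area ratio A_h/A_s = d_o²(1−k²)/d_s² = (1−k²)/(1−k⁴)^(2/3) = 0.5797.
Mass saving = 1 − 0.5797 = 42.0 %.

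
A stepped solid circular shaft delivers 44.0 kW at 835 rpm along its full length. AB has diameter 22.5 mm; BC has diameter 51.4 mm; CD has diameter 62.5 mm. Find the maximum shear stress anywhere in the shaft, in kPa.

ω = 2π·835/60 = 87.44 rad/s, so T = P/ω = 44.0×10³ / 87.44 = 503.2 N·m.
Under the same torque, τ_max = 16T/(πd³) is largest where d is smallest — segment AB (d = 22.5 mm).
τ_max = 16·503.2/(π·(0.0225)³) = 2.250×10^8 Pa.

225000 kPa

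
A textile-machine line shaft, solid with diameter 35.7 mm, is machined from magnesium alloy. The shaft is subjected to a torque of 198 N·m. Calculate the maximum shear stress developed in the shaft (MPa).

J = πd⁴/32 = π(0.0357)⁴/32 = 1.595×10^-7 m⁴.
τ_max = T·r/J = 198.0 × 0.0179 / 1.595×10^-7 = 2.216×10^7 Pa.

22.2 MPa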